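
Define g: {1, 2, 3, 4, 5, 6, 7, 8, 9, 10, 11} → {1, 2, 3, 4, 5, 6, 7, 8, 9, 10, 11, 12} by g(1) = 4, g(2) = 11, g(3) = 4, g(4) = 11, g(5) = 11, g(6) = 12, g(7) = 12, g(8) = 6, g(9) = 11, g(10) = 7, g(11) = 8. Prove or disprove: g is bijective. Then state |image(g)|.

g(1) = 4 = g(3) with 1 ≠ 3, so g is not injective, hence not bijective.
The image of g is {4, 6, 7, 8, 11, 12}, which has 6 elements.

6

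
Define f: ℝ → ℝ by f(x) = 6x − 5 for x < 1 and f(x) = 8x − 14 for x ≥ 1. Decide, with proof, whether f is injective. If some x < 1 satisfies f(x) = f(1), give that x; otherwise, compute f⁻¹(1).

Both pieces are strictly increasing (slopes 6 and 8), so each is injective on its own interval.
The left piece maps (−∞, 1) onto (−∞, 1); the right piece maps [1, ∞) onto [−6, ∞).
These images overlap. In particular f(1) = −6 (right piece), and solving 6x − 5 = −6 on the left piece gives x = −1/6 < 1.
So f(−1/6) = f(1) with −1/6 ≠ 1, and f is not injective. This x = −1/6 is the requested value below 1.

-1/6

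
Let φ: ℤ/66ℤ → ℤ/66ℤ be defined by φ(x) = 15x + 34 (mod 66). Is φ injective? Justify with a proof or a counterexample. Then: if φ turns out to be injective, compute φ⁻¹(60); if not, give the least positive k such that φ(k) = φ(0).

22

We have gcd(15, 66) = 3 > 1. Taking u = 0 and v = 22: φ(0) = 34 and φ(22) = 15·22 + 34 = 364 ≡ 34 (mod 66).
So φ(0) = φ(22) while 0 ≠ 22, hence φ is not injective.
Since φ is not injective, we find the least positive k with φ(k) = φ(0): this means 15k ≡ 0 (mod 66), i.e. 66 ∣ 15k. Since gcd(15, 66) = 3, dividing through by 3 this holds exactly when 22 ∣ 5k, and as gcd(5, 22) = 1, exactly when 22 ∣ k.
The smallest positive such k is 22.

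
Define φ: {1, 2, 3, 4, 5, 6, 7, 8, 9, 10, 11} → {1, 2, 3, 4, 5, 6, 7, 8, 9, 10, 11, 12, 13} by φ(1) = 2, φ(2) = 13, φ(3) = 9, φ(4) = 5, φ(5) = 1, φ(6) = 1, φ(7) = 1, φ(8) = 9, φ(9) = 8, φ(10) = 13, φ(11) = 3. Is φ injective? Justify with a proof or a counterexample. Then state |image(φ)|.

7

φ(5) = 1 = φ(6) with 5 ≠ 6, so φ is not injective.
The image of φ is {1, 2, 3, 5, 8, 9, 13}, which has 7 elements.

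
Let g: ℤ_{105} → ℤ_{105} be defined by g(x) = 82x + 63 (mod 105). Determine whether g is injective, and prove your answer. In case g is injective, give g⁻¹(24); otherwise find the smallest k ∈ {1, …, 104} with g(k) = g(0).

93

If g(a) = g(b), then 82a ≡ 82b (mod 105). Because gcd(82, 105) = 1, we may cancel 82 to get a ≡ b (mod 105).
Hence g is injective.
We now compute 82⁻¹ mod 105 explicitly. Euclid's algorithm: 105 = 1·82 + 23, 82 = 3·23 + 13, 23 = 1·13 + 10, 13 = 1·10 + 3, 10 = 3·3 + 1; back-substituting gives 1 = 73·82 − 57·105, so 82⁻¹ ≡ 73 (mod 105).
Since g is injective, we find g⁻¹(24): we need 82x ≡ 24 − 63 ≡ 66 (mod 105). Using 82⁻¹ = 73: x ≡ 73·66 = 4818 = 45·105 + 93, so x = 93.
Check: g(93) = 82·93 + 63 = 7689 = 73·105 + 24 ≡ 24 (mod 105).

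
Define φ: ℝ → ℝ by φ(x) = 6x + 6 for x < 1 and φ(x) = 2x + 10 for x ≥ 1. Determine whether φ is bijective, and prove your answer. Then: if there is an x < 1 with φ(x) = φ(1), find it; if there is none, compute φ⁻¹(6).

0

Both pieces are strictly increasing (slopes 6 and 2), so each is injective on its own interval.
The left piece maps (−∞, 1) onto (−∞, 12); the right piece maps [1, ∞) onto [12, ∞).
Since 12 = 12, the images partition ℝ: φ is injective and surjective, hence bijective.
Because the two images are disjoint, no x < 1 has φ(x) = φ(1), so we compute φ⁻¹(6): 6 lies in (−∞, 12), so solve 6x + 6 = 6: x = (6 − 6)/6 = 0.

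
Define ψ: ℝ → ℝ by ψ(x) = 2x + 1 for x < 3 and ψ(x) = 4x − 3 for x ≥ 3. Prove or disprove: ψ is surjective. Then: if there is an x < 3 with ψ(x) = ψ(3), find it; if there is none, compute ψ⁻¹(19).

Both pieces are strictly increasing (slopes 2 and 4), so each is injective on its own interval.
The left piece maps (−∞, 3) onto (−∞, 7); the right piece maps [3, ∞) onto [9, ∞).
The union (−∞, 7) ∪ [9, ∞) omits the interval between 7 and 9; in particular 7 has no preimage. So ψ is not surjective.
Because the two images are disjoint, no x < 3 has ψ(x) = ψ(3), so we compute ψ⁻¹(19): 19 lies in [9, ∞), so solve 4x − 3 = 19: x = (19 + 3)/4 = 11/2.

11/2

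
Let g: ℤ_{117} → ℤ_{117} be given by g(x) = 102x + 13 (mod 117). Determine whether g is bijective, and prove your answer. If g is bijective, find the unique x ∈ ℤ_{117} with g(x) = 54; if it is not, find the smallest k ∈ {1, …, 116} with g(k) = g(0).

39

Recall: g is injective when g(x_1) = g(x_2) forces x_1 = x_2.
We have gcd(102, 117) = 3 > 1. Taking x_1 = 0 and x_2 = 39: g(0) = 13 and g(39) = 102·39 + 13 = 3991 ≡ 13 (mod 117).
So g(0) = g(39) while 0 ≠ 39, thus g is not injective, hence not bijective.
Since g is not bijective, we find the least positive k with g(k) = g(0): this means 102k ≡ 0 (mod 117), i.e. 117 ∣ 102k. Since gcd(102, 117) = 3, dividing through by 3 this holds exactly when 39 ∣ 34k, and as gcd(34, 39) = 1, exactly when 39 ∣ k.
The smallest positive such k is 39.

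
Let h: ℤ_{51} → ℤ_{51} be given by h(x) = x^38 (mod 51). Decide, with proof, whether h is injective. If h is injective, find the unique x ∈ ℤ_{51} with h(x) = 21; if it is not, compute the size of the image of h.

h(7): Repeated squaring mod 51: 7^1 ≡ 7, 7^2 ≡ 7² = 49, 7^4 ≡ 49² = 2401 ≡ 4, 7^8 ≡ 4² = 16, 7^16 ≡ 16² = 256 ≡ 1, 7^32 ≡ 1² = 1. Since 38 = 32 + 4 + 2, 7^38 ≡ 1·4·49: 1·4 = 4, then 4·49 = 196 ≡ 43. So 7^38 ≡ 43 (mod 51).
h(10): Repeated squaring mod 51: 10^1 ≡ 10, 10^2 ≡ 10² = 100 ≡ 49, 10^4 ≡ 49² = 2401 ≡ 4, 10^8 ≡ 4² = 16, 10^16 ≡ 16² = 256 ≡ 1, 10^32 ≡ 1² = 1. Since 38 = 32 + 4 + 2, 10^38 ≡ 1·4·49: 1·4 = 4, then 4·49 = 196 ≡ 43. So 10^38 ≡ 43 (mod 51).
So h(7) = h(10) = 43 while 7 ≠ 10, hence h is not injective.
Since h is not injective, we determine |image(h)|. Computing x^38 mod 51 for each x (by repeated squaring, reducing mod 51 at every step), the values h(0), h(1), …, h(50) are: 0, 1, 13, 15, 16, 19, 42, 43, 4, 21, 43, 25, 36, 16, 49, 30, 1, 34, 18, 13, 49, 33, 19, 25, 9, 4, 4, 9, 25, 19, 33, 49, 13, 18, 34, 1, 30, 49, 16, 36, 25, 43, 21, 4, 43, 42, 19, 16, 15, 13, 1.
The distinct values are {0, 1, 4, 9, 13, 15, 16, 18, 19, 21, 25, 30, 33, 34, 36, 42, 43, 49}; there are 18 of them.

18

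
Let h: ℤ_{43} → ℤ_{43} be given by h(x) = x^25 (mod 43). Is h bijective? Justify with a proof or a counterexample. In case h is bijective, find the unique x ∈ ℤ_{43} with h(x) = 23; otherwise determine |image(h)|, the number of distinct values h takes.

38

Since 43 is prime, the nonzero elements of ℤ_{43} form a cyclic group of order 42.
As gcd(25, 42) = 1, raising to the 25th power is a bijection on this group: if x_1^25 ≡ x_2^25 then (x_1x_2^{−1})^25 = 1, and the only element of order dividing gcd(25, 42) = 1 is 1, so x_1 = x_2.
With h(0) = 0 this makes h injective on all of ℤ_{43}, hence bijective (finite equal-size domain and codomain). In particular h is bijective.
Since h is bijective, we find the preimage of 23. The inverse of x ↦ x^25 on (ℤ_{43})^× is x ↦ x^37, because 25·37 = 925 = 22·42 + 1 ≡ 1 (mod 42) and x^{42} = 1 for x ≠ 0 (Fermat). So h⁻¹(23) = 23^37 mod 43.
Repeated squaring mod 43: 23^1 ≡ 23, 23^2 ≡ 23² = 529 ≡ 13, 23^4 ≡ 13² = 169 ≡ 40, 23^8 ≡ 40² = 1600 ≡ 9, 23^16 ≡ 9² = 81 ≡ 38, 23^32 ≡ 38² = 1444 ≡ 25. Since 37 = 32 + 4 + 1, 23^37 ≡ 25·40·23: 25·40 = 1000 ≡ 11, then 11·23 = 253 ≡ 38. So 23^37 ≡ 38 (mod 43).
Hence h⁻¹(23) = 38.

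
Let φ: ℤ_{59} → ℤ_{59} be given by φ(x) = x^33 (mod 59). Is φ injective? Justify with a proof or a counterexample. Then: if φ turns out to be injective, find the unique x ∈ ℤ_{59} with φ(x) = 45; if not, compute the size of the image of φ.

Since 59 is prime, the nonzero elements of ℤ_{59} form a cyclic group of order 58.
As gcd(33, 58) = 1, raising to the 33rd power is a bijection on this group: if u^33 ≡ v^33 then (uv^{−1})^33 = 1, and the only element of order dividing gcd(33, 58) = 1 is 1, so u = v.
With φ(0) = 0 this makes φ injective on all of ℤ_{59}, hence bijective (finite equal-size domain and codomain). In particular φ is injective.
Since φ is injective, we find the preimage of 45. The inverse of x ↦ x^33 on (ℤ_{59})^× is x ↦ x^51, because 33·51 = 1683 = 29·58 + 1 ≡ 1 (mod 58) and x^{58} = 1 for x ≠ 0 (Fermat). So φ⁻¹(45) = 45^51 mod 59.
Repeated squaring mod 59: 45^1 ≡ 45, 45^2 ≡ 45² = 2025 ≡ 19, 45^4 ≡ 19² = 361 ≡ 7, 45^8 ≡ 7² = 49, 45^16 ≡ 49² = 2401 ≡ 41, 45^32 ≡ 41² = 1681 ≡ 29. Since 51 = 32 + 16 + 2 + 1, 45^51 ≡ 29·41·19·45: 29·41 = 1189 ≡ 9, then 9·19 = 171 ≡ 53, then 53·45 = 2385 ≡ 25. So 45^51 ≡ 25 (mod 59).
Hence φ⁻¹(45) = 25.

25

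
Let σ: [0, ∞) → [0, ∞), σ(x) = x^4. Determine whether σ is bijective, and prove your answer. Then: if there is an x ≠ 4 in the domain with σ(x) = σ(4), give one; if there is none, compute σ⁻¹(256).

4

On [0, ∞), x ↦ x^4 is strictly increasing (injective) and for any y ∈ [0, ∞) the 4th root y^{1/4} lies in [0, ∞) (surjective). So σ is bijective.
Since x ↦ x^4 is strictly increasing on [0, ∞), it is injective there, so no x ≠ 4 in the domain has σ(x) = σ(4). We therefore compute σ⁻¹(256) = 256^{1/4} = 4 (indeed 4^4 = 256).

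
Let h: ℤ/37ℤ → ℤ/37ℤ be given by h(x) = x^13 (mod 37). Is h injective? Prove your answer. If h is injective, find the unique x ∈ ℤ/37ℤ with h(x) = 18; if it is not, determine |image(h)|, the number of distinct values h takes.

Since 37 is prime, the nonzero elements of ℤ/37ℤ form a cyclic group of order 36.
As gcd(13, 36) = 1, raising to the 13th power is a bijection on this group: if x_1^13 ≡ x_2^13 then (x_1x_2^{−1})^13 = 1, and the only element of order dividing gcd(13, 36) = 1 is 1, so x_1 = x_2.
With h(0) = 0 this makes h injective on all of ℤ/37ℤ, hence bijective (finite equal-size domain and codomain). In particular h is injective.
Since h is injective, we find the preimage of 18. The inverse of x ↦ x^13 on (ℤ/37ℤ)^× is x ↦ x^25, because 13·25 = 325 = 9·36 + 1 ≡ 1 (mod 36) and x^{36} = 1 for x ≠ 0 (Fermat). So h⁻¹(18) = 18^25 mod 37.
Repeated squaring mod 37: 18^1 ≡ 18, 18^2 ≡ 18² = 324 ≡ 28, 18^4 ≡ 28² = 784 ≡ 7, 18^8 ≡ 7² = 49 ≡ 12, 18^16 ≡ 12² = 144 ≡ 33. Since 25 = 16 + 8 + 1, 18^25 ≡ 33·12·18: 33·12 = 396 ≡ 26, then 26·18 = 468 ≡ 24. So 18^25 ≡ 24 (mod 37).
Hence h⁻¹(18) = 24.

24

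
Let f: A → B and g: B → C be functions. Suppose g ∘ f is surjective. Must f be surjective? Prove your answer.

not surjective

No. Take A = {0}, B = {0, 1, 2, 3}, C = {0}, f(a) = 0 for every a ∈ A, and g(b) = 0 for every b ∈ B.
Then g ∘ f is surjective onto {0}, but 3 ∈ B has no preimage under f, so f is not surjective.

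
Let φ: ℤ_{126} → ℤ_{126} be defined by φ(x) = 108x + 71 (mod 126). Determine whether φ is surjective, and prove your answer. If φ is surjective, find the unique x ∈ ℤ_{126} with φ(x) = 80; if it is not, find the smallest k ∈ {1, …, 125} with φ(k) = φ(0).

By definition, surjectivity means every element of the codomain has a preimage under φ.
Since gcd(108, 126) = 18, we have 108x ≡ 0 (mod 18) for all x, so φ(x) ≡ 17 (mod 18).
But 0 ≢ 17 (mod 18), so 0 ∈ ℤ_{126} has no preimage. Thus φ is not surjective.
Since φ is not surjective, we find the least positive k with φ(k) = φ(0): this means 108k ≡ 0 (mod 126), i.e. 126 ∣ 108k. Since gcd(108, 126) = 18, dividing through by 18 this holds exactly when 7 ∣ 6k, and as gcd(6, 7) = 1, exactly when 7 ∣ k.
The smallest positive such k is 7.

7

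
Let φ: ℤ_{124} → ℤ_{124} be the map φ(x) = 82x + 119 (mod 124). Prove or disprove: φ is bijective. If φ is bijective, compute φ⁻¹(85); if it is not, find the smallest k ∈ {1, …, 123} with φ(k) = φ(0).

62

We have gcd(82, 124) = 2 > 1. Taking u = 0 and v = 62: φ(0) = 119 and φ(62) = 82·62 + 119 = 5203 ≡ 119 (mod 124).
So φ(0) = φ(62) while 0 ≠ 62, thus φ is not injective, hence not bijective.
Since φ is not bijective, we find the least positive k with φ(k) = φ(0): this means 82k ≡ 0 (mod 124), i.e. 124 ∣ 82k. Since gcd(82, 124) = 2, dividing through by 2 this holds exactly when 62 ∣ 41k, and as gcd(41, 62) = 1, exactly when 62 ∣ k.
The smallest positive such k is 62.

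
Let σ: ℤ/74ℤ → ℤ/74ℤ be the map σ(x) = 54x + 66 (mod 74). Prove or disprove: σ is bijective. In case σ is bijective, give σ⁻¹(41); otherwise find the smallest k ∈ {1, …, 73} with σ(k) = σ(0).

37

We have gcd(54, 74) = 2 > 1. Taking x_1 = 0 and x_2 = 37: σ(0) = 66 and σ(37) = 54·37 + 66 = 2064 ≡ 66 (mod 74).
So σ(0) = σ(37) while 0 ≠ 37, thus σ is not injective, hence not bijective.
Since σ is not bijective, we find the least positive k with σ(k) = σ(0): this means 54k ≡ 0 (mod 74), i.e. 74 ∣ 54k. Since gcd(54, 74) = 2, dividing through by 2 this holds exactly when 37 ∣ 27k, and as gcd(27, 37) = 1, exactly when 37 ∣ k.
The smallest positive such k is 37.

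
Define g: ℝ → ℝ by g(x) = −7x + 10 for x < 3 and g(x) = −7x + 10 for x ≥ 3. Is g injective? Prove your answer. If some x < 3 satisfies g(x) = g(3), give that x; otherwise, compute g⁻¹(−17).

Both pieces are strictly decreasing (slopes −7 and −7), so each is injective on its own interval.
The left piece maps (−∞, 3) onto (−11, ∞); the right piece maps [3, ∞) onto (−∞, −11].
These images are disjoint, so no value is attained by both pieces. Hence g is injective.
Because the two images are disjoint, no x < 3 has g(x) = g(3), so we compute g⁻¹(−17): −17 lies in (−∞, −11], so solve −7x + 10 = −17: x = (−17 − 10)/(−7) = 27/7.

27/7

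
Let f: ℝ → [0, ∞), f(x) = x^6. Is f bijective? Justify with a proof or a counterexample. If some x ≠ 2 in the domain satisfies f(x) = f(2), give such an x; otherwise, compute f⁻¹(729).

f(2) = 64 = (−2)^6 = f(−2) (since 6 is even), with 2 ≠ −2. So f is not injective, hence not bijective.
For the follow-up, such an x exists: taking x = −2 ∈ ℝ gives f(−2) = 64 = f(2) with −2 ≠ 2.

-2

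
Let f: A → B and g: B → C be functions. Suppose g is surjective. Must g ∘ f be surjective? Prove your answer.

No. Take A = {1}, B = C = {1, 2, 3}, f(1) = 1, and g = identity (surjective).
Then (g ∘ f)(1) = 1, and 3 ∈ C has no preimage under g ∘ f, so g ∘ f is not surjective.

not surjective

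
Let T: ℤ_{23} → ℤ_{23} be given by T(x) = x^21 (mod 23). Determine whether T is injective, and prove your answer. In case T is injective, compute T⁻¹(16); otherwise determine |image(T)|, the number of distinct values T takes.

Since 23 is prime, the nonzero elements of ℤ_{23} form a cyclic group of order 22.
As gcd(21, 22) = 1, raising to the 21st power is a bijection on this group: if x_1^21 ≡ x_2^21 then (x_1x_2^{−1})^21 = 1, and the only element of order dividing gcd(21, 22) = 1 is 1, so x_1 = x_2.
With T(0) = 0 this makes T injective on all of ℤ_{23}, hence bijective (finite equal-size domain and codomain). In particular T is injective.
Since T is injective, we find the preimage of 16. The inverse of x ↦ x^21 on (ℤ_{23})^× is x ↦ x^21, because 21·21 = 441 = 20·22 + 1 ≡ 1 (mod 22) and x^{22} = 1 for x ≠ 0 (Fermat). So T⁻¹(16) = 16^21 mod 23.
Repeated squaring mod 23: 16^1 ≡ 16, 16^2 ≡ 16² = 256 ≡ 3, 16^4 ≡ 3² = 9, 16^8 ≡ 9² = 81 ≡ 12, 16^16 ≡ 12² = 144 ≡ 6. Since 21 = 16 + 4 + 1, 16^21 ≡ 6·9·16: 6·9 = 54 ≡ 8, then 8·16 = 128 ≡ 13. So 16^21 ≡ 13 (mod 23).
Hence T⁻¹(16) = 13.

13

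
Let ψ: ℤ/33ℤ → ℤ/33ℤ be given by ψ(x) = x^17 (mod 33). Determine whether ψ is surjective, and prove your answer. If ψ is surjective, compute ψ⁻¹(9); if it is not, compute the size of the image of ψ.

Computing x^17 mod 33 for each x (by repeated squaring, reducing mod 33 at every step), the values ψ(0), ψ(1), …, ψ(32) are: 0, 1, 29, 9, 16, 14, 30, 28, 2, 15, 10, 11, 12, 7, 20, 27, 25, 8, 6, 13, 26, 21, 22, 23, 18, 31, 5, 3, 19, 17, 24, 4, 32.
Every element of ℤ/33ℤ appears exactly once in this list, so ψ is a bijection, and in particular surjective.
Since ψ is surjective, we read off the preimage of 9 from the same table: ψ(3) = 9, so ψ⁻¹(9) = 3.

3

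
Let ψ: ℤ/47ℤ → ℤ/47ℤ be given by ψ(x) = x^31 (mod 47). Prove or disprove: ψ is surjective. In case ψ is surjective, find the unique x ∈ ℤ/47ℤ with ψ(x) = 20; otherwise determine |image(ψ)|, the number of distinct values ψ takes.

10

Since 47 is prime, the nonzero elements of ℤ/47ℤ form a cyclic group of order 46.
As gcd(31, 46) = 1, raising to the 31st power is a bijection on this group: if u^31 ≡ v^31 then (uv^{−1})^31 = 1, and the only element of order dividing gcd(31, 46) = 1 is 1, so u = v.
With ψ(0) = 0 this makes ψ injective on all of ℤ/47ℤ, hence bijective (finite equal-size domain and codomain). In particular ψ is surjective.
Since ψ is surjective, we find the preimage of 20. The inverse of x ↦ x^31 on (ℤ/47ℤ)^× is x ↦ x^3, because 31·3 = 93 = 2·46 + 1 ≡ 1 (mod 46) and x^{46} = 1 for x ≠ 0 (Fermat). So ψ⁻¹(20) = 20^3 mod 47.
Repeated squaring mod 47: 20^1 ≡ 20, 20^2 ≡ 20² = 400 ≡ 24. Since 3 = 2 + 1, 20^3 ≡ 24·20: 24·20 = 480 ≡ 10. So 20^3 ≡ 10 (mod 47).
Hence ψ⁻¹(20) = 10.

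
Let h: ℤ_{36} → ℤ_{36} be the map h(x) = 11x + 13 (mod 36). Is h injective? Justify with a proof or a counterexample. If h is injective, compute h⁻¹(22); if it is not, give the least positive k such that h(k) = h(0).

If h(u) = h(v), then 11u ≡ 11v (mod 36). Because gcd(11, 36) = 1, we may cancel 11 to get u ≡ v (mod 36).
Therefore h is injective.
We now compute 11⁻¹ mod 36 explicitly. Euclid's algorithm: 36 = 3·11 + 3, 11 = 3·3 + 2, 3 = 1·2 + 1; back-substituting gives 1 = 23·11 − 7·36, so 11⁻¹ ≡ 23 (mod 36).
Since h is injective, we compute h⁻¹(22): solve 11x + 13 ≡ 22 (mod 36), i.e. 11x ≡ 9 (mod 36).
Multiplying by 11⁻¹ = 23 gives x ≡ 23·9 = 207 = 5·36 + 27 ≡ 27 (mod 36).
Check: h(27) = 11·27 + 13 = 310 = 8·36 + 22 ≡ 22 (mod 36).

27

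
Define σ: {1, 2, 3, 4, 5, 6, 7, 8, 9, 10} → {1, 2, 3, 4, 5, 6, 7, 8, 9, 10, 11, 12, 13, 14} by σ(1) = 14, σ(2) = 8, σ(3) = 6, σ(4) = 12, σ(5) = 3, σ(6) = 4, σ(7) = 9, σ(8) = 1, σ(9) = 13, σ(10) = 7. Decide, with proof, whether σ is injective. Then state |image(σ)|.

The values σ(1), …, σ(10) are 14, 8, 6, 12, 3, 4, 9, 1, 13, 7 — all distinct.
So σ(x_1) = σ(x_2) only when x_1 = x_2, and σ is injective.
The image of σ is {1, 3, 4, 6, 7, 8, 9, 12, 13, 14}, which has 10 elements.

10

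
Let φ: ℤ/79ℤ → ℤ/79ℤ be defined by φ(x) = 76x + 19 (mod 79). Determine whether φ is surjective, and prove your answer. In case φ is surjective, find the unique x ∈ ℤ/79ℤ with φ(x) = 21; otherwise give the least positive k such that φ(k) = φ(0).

52

Since gcd(76, 79) = 1, 76 is invertible modulo 79. Euclid's algorithm: 79 = 1·76 + 3, 76 = 25·3 + 1; back-substituting gives 1 = 26·76 − 25·79, so 76⁻¹ ≡ 26 (mod 79).
Then y ↦ 26(y − 19) is a two-sided inverse to φ, so every y ∈ ℤ/79ℤ has a preimage.
Therefore φ is surjective.
Since φ is surjective, we find φ⁻¹(21): we need 76x ≡ 21 − 19 ≡ 2 (mod 79). Using 76⁻¹ = 26: x ≡ 26·2 = 52, so x = 52.
Check: φ(52) = 76·52 + 19 = 3971 = 50·79 + 21 ≡ 21 (mod 79).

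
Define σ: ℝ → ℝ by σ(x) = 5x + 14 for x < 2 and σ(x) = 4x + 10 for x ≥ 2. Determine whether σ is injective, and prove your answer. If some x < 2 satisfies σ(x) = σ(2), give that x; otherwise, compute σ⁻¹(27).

4/5

Both pieces are strictly increasing (slopes 5 and 4), so each is injective on its own interval.
The left piece maps (−∞, 2) onto (−∞, 24); the right piece maps [2, ∞) onto [18, ∞).
These images overlap. In particular σ(2) = 18 (right piece), and solving 5x + 14 = 18 on the left piece gives x = 4/5 < 2.
So σ(4/5) = σ(2) with 4/5 ≠ 2, and σ is not injective. This x = 4/5 is the requested value below 2.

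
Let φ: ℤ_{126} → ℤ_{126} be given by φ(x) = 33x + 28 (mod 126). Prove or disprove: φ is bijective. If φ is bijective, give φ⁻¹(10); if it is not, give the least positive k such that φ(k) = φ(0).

We have gcd(33, 126) = 3 > 1. Taking x_1 = 0 and x_2 = 42: φ(0) = 28 and φ(42) = 33·42 + 28 = 1414 ≡ 28 (mod 126).
So φ(0) = φ(42) while 0 ≠ 42, so φ is not injective, hence not bijective.
Since φ is not bijective, we find the least positive k with φ(k) = φ(0): this means 33k ≡ 0 (mod 126), i.e. 126 ∣ 33k. Since gcd(33, 126) = 3, dividing through by 3 this holds exactly when 42 ∣ 11k, and as gcd(11, 42) = 1, exactly when 42 ∣ k.
The smallest positive such k is 42.

42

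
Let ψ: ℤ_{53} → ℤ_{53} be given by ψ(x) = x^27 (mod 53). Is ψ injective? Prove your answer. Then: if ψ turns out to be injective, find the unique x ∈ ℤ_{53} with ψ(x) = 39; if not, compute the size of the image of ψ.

14

Since 53 is prime, the nonzero elements of ℤ_{53} form a cyclic group of order 52.
As gcd(27, 52) = 1, raising to the 27th power is a bijection on this group: if u^27 ≡ v^27 then (uv^{−1})^27 = 1, and the only element of order dividing gcd(27, 52) = 1 is 1, so u = v.
With ψ(0) = 0 this makes ψ injective on all of ℤ_{53}, hence bijective (finite equal-size domain and codomain). In particular ψ is injective.
Since ψ is injective, we find the preimage of 39. The inverse of x ↦ x^27 on (ℤ_{53})^× is x ↦ x^27, because 27·27 = 729 = 14·52 + 1 ≡ 1 (mod 52) and x^{52} = 1 for x ≠ 0 (Fermat). So ψ⁻¹(39) = 39^27 mod 53.
Repeated squaring mod 53: 39^1 ≡ 39, 39^2 ≡ 39² = 1521 ≡ 37, 39^4 ≡ 37² = 1369 ≡ 44, 39^8 ≡ 44² = 1936 ≡ 28, 39^16 ≡ 28² = 784 ≡ 42. Since 27 = 16 + 8 + 2 + 1, 39^27 ≡ 42·28·37·39: 42·28 = 1176 ≡ 10, then 10·37 = 370 ≡ 52, then 52·39 = 2028 ≡ 14. So 39^27 ≡ 14 (mod 53).
Hence ψ⁻¹(39) = 14.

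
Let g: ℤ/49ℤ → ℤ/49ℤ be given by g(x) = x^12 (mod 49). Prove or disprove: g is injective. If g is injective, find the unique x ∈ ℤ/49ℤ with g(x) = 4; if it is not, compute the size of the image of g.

8

g(3): Repeated squaring mod 49: 3^1 ≡ 3, 3^2 ≡ 3² = 9, 3^4 ≡ 9² = 81 ≡ 32, 3^8 ≡ 32² = 1024 ≡ 44. Since 12 = 8 + 4, 3^12 ≡ 44·32: 44·32 = 1408 ≡ 36. So 3^12 ≡ 36 (mod 49).
g(5): Repeated squaring mod 49: 5^1 ≡ 5, 5^2 ≡ 5² = 25, 5^4 ≡ 25² = 625 ≡ 37, 5^8 ≡ 37² = 1369 ≡ 46. Since 12 = 8 + 4, 5^12 ≡ 46·37: 46·37 = 1702 ≡ 36. So 5^12 ≡ 36 (mod 49).
So g(3) = g(5) = 36 while 3 ≠ 5, thus g is not injective.
Since g is not injective, we determine |image(g)|. Computing x^12 mod 49 for each x (by repeated squaring, reducing mod 49 at every step), the values g(0), g(1), …, g(48) are: 0, 1, 29, 36, 8, 36, 15, 0, 36, 22, 15, 29, 43, 29, 0, 22, 15, 43, 1, 1, 43, 0, 8, 8, 22, 22, 8, 8, 0, 43, 1, 1, 43, 15, 22, 0, 29, 43, 29, 15, 22, 36, 0, 15, 36, 8, 36, 29, 1.
The distinct values are {0, 1, 8, 15, 22, 29, 36, 43}; there are 8 of them.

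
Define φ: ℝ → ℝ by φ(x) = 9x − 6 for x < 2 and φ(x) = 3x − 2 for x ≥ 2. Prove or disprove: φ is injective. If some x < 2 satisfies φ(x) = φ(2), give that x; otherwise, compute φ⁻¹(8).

10/9

Both pieces are strictly increasing (slopes 9 and 3), so each is injective on its own interval.
The left piece maps (−∞, 2) onto (−∞, 12); the right piece maps [2, ∞) onto [4, ∞).
These images overlap. In particular φ(2) = 4 (right piece), and solving 9x − 6 = 4 on the left piece gives x = 10/9 < 2.
So φ(10/9) = φ(2) with 10/9 ≠ 2, and φ is not injective. This x = 10/9 is the requested value below 2.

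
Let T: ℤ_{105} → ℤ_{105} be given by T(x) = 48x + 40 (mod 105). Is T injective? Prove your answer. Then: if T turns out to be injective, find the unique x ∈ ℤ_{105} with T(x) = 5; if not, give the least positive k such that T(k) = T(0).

We have gcd(48, 105) = 3 > 1. Taking x_1 = 0 and x_2 = 35: T(0) = 40 and T(35) = 48·35 + 40 = 1720 ≡ 40 (mod 105).
So T(0) = T(35) while 0 ≠ 35, hence T is not injective.
Since T is not injective, we find the least positive k with T(k) = T(0): this means 48k ≡ 0 (mod 105), i.e. 105 ∣ 48k. Since gcd(48, 105) = 3, dividing through by 3 this holds exactly when 35 ∣ 16k, and as gcd(16, 35) = 1, exactly when 35 ∣ k.
The smallest positive such k is 35.

35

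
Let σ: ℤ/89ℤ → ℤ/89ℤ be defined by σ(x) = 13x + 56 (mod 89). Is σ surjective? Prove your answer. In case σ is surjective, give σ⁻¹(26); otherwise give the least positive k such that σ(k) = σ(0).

Recall that σ is surjective if every y in the codomain equals σ(x) for some x in the domain.
Since gcd(13, 89) = 1, 13 is invertible modulo 89. Euclid's algorithm: 89 = 6·13 + 11, 13 = 1·11 + 2, 11 = 5·2 + 1; back-substituting gives 1 = 48·13 − 7·89, so 13⁻¹ ≡ 48 (mod 89).
For any y ∈ ℤ/89ℤ, x = 48(y − 56) mod 89 satisfies σ(x) = 13·48(y − 56) + 56 ≡ y (since 13·48 ≡ 1 mod 89). So every y has a preimage.
So σ is surjective.
Since σ is surjective, we compute σ⁻¹(26): solve 13x + 56 ≡ 26 (mod 89), i.e. 13x ≡ 59 (mod 89).
Multiplying by 13⁻¹ = 48 gives x ≡ 48·59 = 2832 = 31·89 + 73 ≡ 73 (mod 89).
Check: σ(73) = 13·73 + 56 = 1005 = 11·89 + 26 ≡ 26 (mod 89).

73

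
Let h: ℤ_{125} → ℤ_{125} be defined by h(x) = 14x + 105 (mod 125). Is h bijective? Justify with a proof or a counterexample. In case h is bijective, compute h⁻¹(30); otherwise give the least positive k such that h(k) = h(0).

Suppose h(s) = h(t) in ℤ_{125}. Then 14s + 105 ≡ 14t + 105 (mod 125), so 14(s − t) ≡ 0 (mod 125).
Since gcd(14, 125) = 1, 14 is invertible modulo 125, therefore s − t ≡ 0 (mod 125), i.e. s = t.
We now compute 14⁻¹ mod 125 explicitly. Euclid's algorithm: 125 = 8·14 + 13, 14 = 1·13 + 1; back-substituting gives 1 = 9·14 − 1·125, so 14⁻¹ ≡ 9 (mod 125).
Then y ↦ 9(y − 105) is a two-sided inverse to h, so every y ∈ ℤ_{125} has a preimage.
So h is bijective.
Since h is bijective, we compute h⁻¹(30): solve 14x + 105 ≡ 30 (mod 125), i.e. 14x ≡ 50 (mod 125).
Multiplying by 14⁻¹ = 9 gives x ≡ 9·50 = 450 = 3·125 + 75 ≡ 75 (mod 125).
Check: h(75) = 14·75 + 105 = 1155 = 9·125 + 30 ≡ 30 (mod 125).

75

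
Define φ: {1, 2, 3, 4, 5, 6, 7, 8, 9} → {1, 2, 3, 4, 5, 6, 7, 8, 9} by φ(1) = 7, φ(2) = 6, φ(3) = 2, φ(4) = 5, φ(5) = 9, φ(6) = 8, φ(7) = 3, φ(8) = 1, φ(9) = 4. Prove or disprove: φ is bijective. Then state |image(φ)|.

The values 7, 6, 2, 5, 9, 8, 3, 1, 4 are a permutation of {1, 2, 3, 4, 5, 6, 7, 8, 9}: each element appears exactly once.
So φ is injective and surjective, hence bijective.
The image of φ is {1, 2, 3, 4, 5, 6, 7, 8, 9}, which has 9 elements.

9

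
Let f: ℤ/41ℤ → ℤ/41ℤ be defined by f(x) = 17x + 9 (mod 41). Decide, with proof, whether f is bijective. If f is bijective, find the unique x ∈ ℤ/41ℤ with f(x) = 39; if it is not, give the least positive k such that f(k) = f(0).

Suppose f(s) = f(t) in ℤ/41ℤ. Then 17s + 9 ≡ 17t + 9 (mod 41), hence 17(s − t) ≡ 0 (mod 41).
Since gcd(17, 41) = 1, 17 is invertible modulo 41, therefore s − t ≡ 0 (mod 41), i.e. s = t.
We now compute 17⁻¹ mod 41 explicitly. Euclid's algorithm: 41 = 2·17 + 7, 17 = 2·7 + 3, 7 = 2·3 + 1; back-substituting gives 1 = 29·17 − 12·41, so 17⁻¹ ≡ 29 (mod 41).
Then y ↦ 29(y − 9) is a two-sided inverse to f, so every y ∈ ℤ/41ℤ has a preimage.
Thus f is bijective.
Since f is bijective, we compute f⁻¹(39): solve 17x + 9 ≡ 39 (mod 41), i.e. 17x ≡ 30 (mod 41).
Multiplying by 17⁻¹ = 29 gives x ≡ 29·30 = 870 = 21·41 + 9 ≡ 9 (mod 41).
Check: f(9) = 17·9 + 9 = 162 = 3·41 + 39 ≡ 39 (mod 41).

9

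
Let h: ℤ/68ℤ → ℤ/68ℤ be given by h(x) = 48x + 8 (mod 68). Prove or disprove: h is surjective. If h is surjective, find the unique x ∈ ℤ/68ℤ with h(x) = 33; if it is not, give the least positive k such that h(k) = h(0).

Recall that h is surjective if every y in the codomain equals h(x) for some x in the domain.
Since gcd(48, 68) = 4, we have 48x ≡ 0 (mod 4) for all x, so h(x) ≡ 0 (mod 4).
But 1 ≢ 0 (mod 4), so 1 ∈ ℤ/68ℤ has no preimage. Hence h is not surjective.
Since h is not surjective, we find the least positive k with h(k) = h(0): this means 48k ≡ 0 (mod 68), i.e. 68 ∣ 48k. Since gcd(48, 68) = 4, dividing through by 4 this holds exactly when 17 ∣ 12k, and as gcd(12, 17) = 1, exactly when 17 ∣ k.
The smallest positive such k is 17.

17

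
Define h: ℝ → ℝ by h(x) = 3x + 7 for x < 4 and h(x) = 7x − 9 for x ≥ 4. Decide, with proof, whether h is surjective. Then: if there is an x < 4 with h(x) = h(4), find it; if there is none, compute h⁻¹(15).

Both pieces are strictly increasing (slopes 3 and 7), so each is injective on its own interval.
The left piece maps (−∞, 4) onto (−∞, 19); the right piece maps [4, ∞) onto [19, ∞).
These images together cover ℝ, so h is surjective.
Because the two images are disjoint, no x < 4 has h(x) = h(4), so we compute h⁻¹(15): 15 lies in (−∞, 19), so solve 3x + 7 = 15: x = (15 − 7)/3 = 8/3.

8/3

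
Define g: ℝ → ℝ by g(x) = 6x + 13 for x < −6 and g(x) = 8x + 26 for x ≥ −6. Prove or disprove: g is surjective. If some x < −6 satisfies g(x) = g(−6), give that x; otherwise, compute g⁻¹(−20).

-23/4

Both pieces are strictly increasing (slopes 6 and 8), so each is injective on its own interval.
The left piece maps (−∞, −6) onto (−∞, −23); the right piece maps [−6, ∞) onto [−22, ∞).
The union (−∞, −23) ∪ [−22, ∞) omits the interval between −23 and −22; in particular −23 has no preimage. So g is not surjective.
Because the two images are disjoint, no x < −6 has g(x) = g(−6), so we compute g⁻¹(−20): −20 lies in [−22, ∞), so solve 8x + 26 = −20: x = (−20 − 26)/8 = −23/4.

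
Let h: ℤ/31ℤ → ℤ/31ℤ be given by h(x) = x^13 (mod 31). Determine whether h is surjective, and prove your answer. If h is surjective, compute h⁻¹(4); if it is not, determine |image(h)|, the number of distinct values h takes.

16

Since 31 is prime, the nonzero elements of ℤ/31ℤ form a cyclic group of order 30.
As gcd(13, 30) = 1, raising to the 13th power is a bijection on this group: if u^13 ≡ v^13 then (uv^{−1})^13 = 1, and the only element of order dividing gcd(13, 30) = 1 is 1, so u = v.
With h(0) = 0 this makes h injective on all of ℤ/31ℤ, hence bijective (finite equal-size domain and codomain). In particular h is surjective.
Since h is surjective, we find the preimage of 4. The inverse of x ↦ x^13 on (ℤ/31ℤ)^× is x ↦ x^7, because 13·7 = 91 = 3·30 + 1 ≡ 1 (mod 30) and x^{30} = 1 for x ≠ 0 (Fermat). So h⁻¹(4) = 4^7 mod 31.
Repeated squaring mod 31: 4^1 ≡ 4, 4^2 ≡ 4² = 16, 4^4 ≡ 16² = 256 ≡ 8. Since 7 = 4 + 2 + 1, 4^7 ≡ 8·16·4: 8·16 = 128 ≡ 4, then 4·4 = 16. So 4^7 ≡ 16 (mod 31).
Hence h⁻¹(4) = 16.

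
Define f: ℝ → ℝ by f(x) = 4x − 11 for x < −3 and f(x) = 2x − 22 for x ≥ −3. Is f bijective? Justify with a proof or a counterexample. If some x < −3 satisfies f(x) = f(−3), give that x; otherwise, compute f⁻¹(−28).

-17/4

Both pieces are strictly increasing (slopes 4 and 2), so each is injective on its own interval.
The left piece maps (−∞, −3) onto (−∞, −23); the right piece maps [−3, ∞) onto [−28, ∞).
These images overlap. In particular f(−3) = −28 (right piece), and solving 4x − 11 = −28 on the left piece gives x = −17/4 < −3.
So f(−17/4) = f(−3) with −17/4 ≠ −3, and f is not injective, hence not bijective. This x = −17/4 is the requested value below −3.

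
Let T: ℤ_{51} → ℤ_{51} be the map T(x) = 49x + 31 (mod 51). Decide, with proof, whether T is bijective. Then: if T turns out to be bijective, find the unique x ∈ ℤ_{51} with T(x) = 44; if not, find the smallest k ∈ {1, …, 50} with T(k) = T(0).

19

Recall that T is injective when T(u) = T(v) forces u = v.
If T(u) = T(v), then 49u ≡ 49v (mod 51). Because gcd(49, 51) = 1, we may cancel 49 to get u ≡ v (mod 51).
We now compute 49⁻¹ mod 51 explicitly. Euclid's algorithm: 51 = 1·49 + 2, 49 = 24·2 + 1; back-substituting gives 1 = 25·49 − 24·51, so 49⁻¹ ≡ 25 (mod 51).
Then y ↦ 25(y − 31) is a two-sided inverse to T, so every y ∈ ℤ_{51} has a preimage.
Thus T is bijective.
Since T is bijective, we compute T⁻¹(44): solve 49x + 31 ≡ 44 (mod 51), i.e. 49x ≡ 13 (mod 51).
Multiplying by 49⁻¹ = 25 gives x ≡ 25·13 = 325 = 6·51 + 19 ≡ 19 (mod 51).
Check: T(19) = 49·19 + 31 = 962 = 18·51 + 44 ≡ 44 (mod 51).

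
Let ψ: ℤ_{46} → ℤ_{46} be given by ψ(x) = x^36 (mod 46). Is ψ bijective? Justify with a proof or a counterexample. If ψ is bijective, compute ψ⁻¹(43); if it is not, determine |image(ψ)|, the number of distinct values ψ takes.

ψ(22): Repeated squaring mod 46: 22^1 ≡ 22, 22^2 ≡ 22² = 484 ≡ 24, 22^4 ≡ 24² = 576 ≡ 24, 22^8 ≡ 24² = 576 ≡ 24, 22^16 ≡ 24² = 576 ≡ 24, 22^32 ≡ 24² = 576 ≡ 24. Since 36 = 32 + 4, 22^36 ≡ 24·24: 24·24 = 576 ≡ 24. So 22^36 ≡ 24 (mod 46).
ψ(24): Repeated squaring mod 46: 24^1 ≡ 24, 24^2 ≡ 24² = 576 ≡ 24, 24^4 ≡ 24² = 576 ≡ 24, 24^8 ≡ 24² = 576 ≡ 24, 24^16 ≡ 24² = 576 ≡ 24, 24^32 ≡ 24² = 576 ≡ 24. Since 36 = 32 + 4, 24^36 ≡ 24·24: 24·24 = 576 ≡ 24. So 24^36 ≡ 24 (mod 46).
So ψ(22) = ψ(24) = 24 while 22 ≠ 24, thus ψ is not injective, hence not bijective.
Since ψ is not bijective, we determine |image(ψ)|. Computing x^36 mod 46 for each x (by repeated squaring, reducing mod 46 at every step), the values ψ(0), ψ(1), …, ψ(45) are: 0, 1, 8, 27, 18, 13, 32, 25, 6, 39, 12, 3, 26, 35, 16, 29, 2, 9, 36, 41, 4, 31, 24, 23, 24, 31, 4, 41, 36, 9, 2, 29, 16, 35, 26, 3, 12, 39, 6, 25, 32, 13, 18, 27, 8, 1.
The distinct values are {0, 1, 2, 3, 4, 6, 8, 9, 12, 13, 16, 18, 23, 24, 25, 26, 27, 29, 31, 32, 35, 36, 39, 41}; there are 24 of them.

24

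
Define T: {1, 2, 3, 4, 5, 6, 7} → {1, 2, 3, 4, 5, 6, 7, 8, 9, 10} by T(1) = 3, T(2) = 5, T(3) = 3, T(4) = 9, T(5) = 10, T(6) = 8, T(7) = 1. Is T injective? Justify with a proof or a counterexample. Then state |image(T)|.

T(1) = 3 = T(3) with 1 ≠ 3, so T is not injective.
The image of T is {1, 3, 5, 8, 9, 10}, which has 6 elements.

6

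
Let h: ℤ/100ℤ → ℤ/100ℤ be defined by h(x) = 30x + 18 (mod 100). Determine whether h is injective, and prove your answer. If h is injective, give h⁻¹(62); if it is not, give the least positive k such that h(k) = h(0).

We have gcd(30, 100) = 10 > 1. Taking u = 0 and v = 10: h(0) = 18 and h(10) = 30·10 + 18 = 318 ≡ 18 (mod 100).
So h(0) = h(10) while 0 ≠ 10, so h is not injective.
Since h is not injective, we find the least positive k with h(k) = h(0): this means 30k ≡ 0 (mod 100), i.e. 100 ∣ 30k. Since gcd(30, 100) = 10, dividing through by 10 this holds exactly when 10 ∣ 3k, and as gcd(3, 10) = 1, exactly when 10 ∣ k.
The smallest positive such k is 10.

10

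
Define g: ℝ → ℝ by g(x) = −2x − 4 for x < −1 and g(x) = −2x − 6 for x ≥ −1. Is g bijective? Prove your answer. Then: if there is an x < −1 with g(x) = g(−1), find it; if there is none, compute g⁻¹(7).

Both pieces are strictly decreasing (slopes −2 and −2), so each is injective on its own interval.
The left piece maps (−∞, −1) onto (−2, ∞); the right piece maps [−1, ∞) onto (−∞, −4].
The images leave a gap (−2 has no preimage), so g is not surjective, hence not bijective.
Because the two images are disjoint, no x < −1 has g(x) = g(−1), so we compute g⁻¹(7): 7 lies in (−2, ∞), so solve −2x − 4 = 7: x = (7 + 4)/(−2) = −11/2.

-11/2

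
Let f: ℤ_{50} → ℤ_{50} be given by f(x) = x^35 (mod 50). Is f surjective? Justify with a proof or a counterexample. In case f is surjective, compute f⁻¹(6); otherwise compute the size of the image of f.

10

f(0) = 0^35 = 0.
f(10): Repeated squaring mod 50: 10^1 ≡ 10, 10^2 ≡ 10² = 100 ≡ 0, 10^4 ≡ 0² = 0, 10^8 ≡ 0² = 0, 10^16 ≡ 0² = 0, 10^32 ≡ 0² = 0. Since 35 = 32 + 2 + 1, 10^35 ≡ 0·0·10: 0·0 = 0, then 0·10 = 0. So 10^35 ≡ 0 (mod 50).
So f(0) = f(10) = 0 while 0 ≠ 10, so f is not injective.
A non-injective map from the 50-element set ℤ_{50} to itself takes at most 49 distinct values, so it cannot be surjective. Thus f is not surjective.
Since f is not surjective, we determine |image(f)|. Computing x^35 mod 50 for each x (by repeated squaring, reducing mod 50 at every step), the values f(0), f(1), …, f(49) are: 0, 1, 18, 7, 24, 25, 26, 43, 32, 49, 0, 1, 18, 7, 24, 25, 26, 43, 32, 49, 0, 1, 18, 7, 24, 25, 26, 43, 32, 49, 0, 1, 18, 7, 24, 25, 26, 43, 32, 49, 0, 1, 18, 7, 24, 25, 26, 43, 32, 49.
The distinct values are {0, 1, 7, 18, 24, 25, 26, 32, 43, 49}; there are 10 of them.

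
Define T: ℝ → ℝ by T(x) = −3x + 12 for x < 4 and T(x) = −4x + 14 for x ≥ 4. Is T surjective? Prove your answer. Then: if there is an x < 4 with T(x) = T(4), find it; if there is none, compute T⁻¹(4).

8/3

Both pieces are strictly decreasing (slopes −3 and −4), so each is injective on its own interval.
The left piece maps (−∞, 4) onto (0, ∞); the right piece maps [4, ∞) onto (−∞, −2].
The union (0, ∞) ∪ (−∞, −2] omits the interval between 0 and −2; in particular 0 has no preimage. So T is not surjective.
Because the two images are disjoint, no x < 4 has T(x) = T(4), so we compute T⁻¹(4): 4 lies in (0, ∞), so solve −3x + 12 = 4: x = (4 − 12)/(−3) = 8/3.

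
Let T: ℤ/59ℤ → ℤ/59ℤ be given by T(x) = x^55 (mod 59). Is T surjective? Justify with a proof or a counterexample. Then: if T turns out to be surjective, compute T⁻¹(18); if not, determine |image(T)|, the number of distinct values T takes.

32

Since 59 is prime, the nonzero elements of ℤ/59ℤ form a cyclic group of order 58.
As gcd(55, 58) = 1, raising to the 55th power is a bijection on this group: if s^55 ≡ t^55 then (st^{−1})^55 = 1, and the only element of order dividing gcd(55, 58) = 1 is 1, so s = t.
With T(0) = 0 this makes T injective on all of ℤ/59ℤ, hence bijective (finite equal-size domain and codomain). In particular T is surjective.
Since T is surjective, we find the preimage of 18. The inverse of x ↦ x^55 on (ℤ/59ℤ)^× is x ↦ x^19, because 55·19 = 1045 = 18·58 + 1 ≡ 1 (mod 58) and x^{58} = 1 for x ≠ 0 (Fermat). So T⁻¹(18) = 18^19 mod 59.
Repeated squaring mod 59: 18^1 ≡ 18, 18^2 ≡ 18² = 324 ≡ 29, 18^4 ≡ 29² = 841 ≡ 15, 18^8 ≡ 15² = 225 ≡ 48, 18^16 ≡ 48² = 2304 ≡ 3. Since 19 = 16 + 2 + 1, 18^19 ≡ 3·29·18: 3·29 = 87 ≡ 28, then 28·18 = 504 ≡ 32. So 18^19 ≡ 32 (mod 59).
Hence T⁻¹(18) = 32.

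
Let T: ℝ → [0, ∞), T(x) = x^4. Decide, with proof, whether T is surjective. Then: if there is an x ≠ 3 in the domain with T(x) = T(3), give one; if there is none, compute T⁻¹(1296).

-3

For any y ∈ [0, ∞), x = y^{1/4} ∈ ℝ satisfies x^4 = y, so T is surjective.
For the follow-up, such an x exists: taking x = −3 ∈ ℝ gives T(−3) = 81 = T(3) with −3 ≠ 3.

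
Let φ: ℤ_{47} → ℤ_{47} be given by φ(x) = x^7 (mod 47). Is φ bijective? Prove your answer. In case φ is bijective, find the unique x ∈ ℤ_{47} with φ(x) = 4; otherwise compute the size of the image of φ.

6

Since 47 is prime, the nonzero elements of ℤ_{47} form a cyclic group of order 46.
As gcd(7, 46) = 1, raising to the 7th power is a bijection on this group: if u^7 ≡ v^7 then (uv^{−1})^7 = 1, and the only element of order dividing gcd(7, 46) = 1 is 1, so u = v.
With φ(0) = 0 this makes φ injective on all of ℤ_{47}, hence bijective (finite equal-size domain and codomain). In particular φ is bijective.
Since φ is bijective, we find the preimage of 4. The inverse of x ↦ x^7 on (ℤ_{47})^× is x ↦ x^33, because 7·33 = 231 = 5·46 + 1 ≡ 1 (mod 46) and x^{46} = 1 for x ≠ 0 (Fermat). So φ⁻¹(4) = 4^33 mod 47.
Repeated squaring mod 47: 4^1 ≡ 4, 4^2 ≡ 4² = 16, 4^4 ≡ 16² = 256 ≡ 21, 4^8 ≡ 21² = 441 ≡ 18, 4^16 ≡ 18² = 324 ≡ 42, 4^32 ≡ 42² = 1764 ≡ 25. Since 33 = 32 + 1, 4^33 ≡ 25·4: 25·4 = 100 ≡ 6. So 4^33 ≡ 6 (mod 47).
Hence φ⁻¹(4) = 6.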